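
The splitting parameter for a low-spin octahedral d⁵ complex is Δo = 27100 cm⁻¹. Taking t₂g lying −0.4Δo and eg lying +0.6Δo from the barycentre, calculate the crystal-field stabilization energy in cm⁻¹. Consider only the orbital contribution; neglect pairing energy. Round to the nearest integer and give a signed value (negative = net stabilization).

Configuration: t₂g⁵ eg⁰.
Orbital CFSE = 5(-0.4) + 0(0.6) = -2.0Δo = -2.0 × 27100 = -54200 cm⁻¹.

-54200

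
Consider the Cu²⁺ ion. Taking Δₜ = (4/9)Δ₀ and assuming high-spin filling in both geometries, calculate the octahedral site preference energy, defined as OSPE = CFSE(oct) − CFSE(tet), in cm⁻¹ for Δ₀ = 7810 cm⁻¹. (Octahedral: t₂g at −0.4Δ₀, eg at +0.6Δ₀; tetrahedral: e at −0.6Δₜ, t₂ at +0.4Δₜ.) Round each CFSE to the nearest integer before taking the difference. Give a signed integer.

Cu is in group 11, so Cu²⁺ is d⁹ (11 − 2 = 9).
In an octahedral site d⁹ (HS) is t2g^6 e_g^3, giving CFSE(oct) = -0.6Δ₀ = -4686 cm⁻¹.
Tetrahedral e^4 t2^5 gives -0.4Δₜ = -0.4 × (4/9) × 7810 = -1388 cm⁻¹.
OSPE = CFSE(oct) − CFSE(tet) = -4686 − (-1388) = -3298 cm⁻¹.

-3298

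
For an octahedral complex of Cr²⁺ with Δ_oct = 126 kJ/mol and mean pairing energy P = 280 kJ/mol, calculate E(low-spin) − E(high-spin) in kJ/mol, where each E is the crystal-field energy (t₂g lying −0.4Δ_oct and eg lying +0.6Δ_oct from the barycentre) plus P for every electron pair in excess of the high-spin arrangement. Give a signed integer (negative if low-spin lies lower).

154

Group 6 minus oxidation state +2 gives a d⁴ configuration for Cr²⁺.
High-spin d⁴ fills as t₂g³ eg¹ with CFSE 3(−0.4) + 1(+0.6) = -0.6Δ_oct = -76 kJ/mol.
Low-spin: t₂g⁴ eg⁰, orbital CFSE = -1.6Δ_oct = -202 kJ/mol; plus 1 excess pair × P = +280 kJ/mol; total 78 kJ/mol.
The difference is 78 − (-76) = 154 kJ/mol, so high-spin lies lower.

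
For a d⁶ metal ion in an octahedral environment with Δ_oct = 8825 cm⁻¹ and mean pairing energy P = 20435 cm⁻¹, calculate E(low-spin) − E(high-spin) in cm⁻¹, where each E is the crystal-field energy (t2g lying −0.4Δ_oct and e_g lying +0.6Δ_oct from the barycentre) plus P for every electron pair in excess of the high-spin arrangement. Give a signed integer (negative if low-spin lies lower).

In the high-spin limit (t2g^4 e_g^2) the orbital term is -0.4Δ_oct = -3530 cm⁻¹, with no excess pairing.
For low-spin the configuration is t2g^6 e_g^0: orbital energy -2.4 × 8825 = -21180 cm⁻¹, and 2 additional pairs relative to high-spin add 40870 cm⁻¹, giving 19690 cm⁻¹.
E(LS) − E(HS) = 19690 − (-3530) = 23220 cm⁻¹.

23220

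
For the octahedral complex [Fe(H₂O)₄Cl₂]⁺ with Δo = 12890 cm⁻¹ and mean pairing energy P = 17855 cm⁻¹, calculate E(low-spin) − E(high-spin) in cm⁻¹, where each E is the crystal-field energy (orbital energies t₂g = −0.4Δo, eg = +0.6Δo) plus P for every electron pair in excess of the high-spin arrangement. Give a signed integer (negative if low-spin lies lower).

9930

Ligand charges: 4×(+0) from H₂O and 2×(-1) from Cl⁻ sum to -2; with overall charge +1, Fe is +3.
Fe is in group 8, so Fe³⁺ is d⁵ (8 − 3 = 5).
High-spin: t₂g³ eg², CFSE = 0.0Δo = 0 cm⁻¹.
Low-spin t₂g⁵ eg⁰ gives -2.0Δo = -25780 cm⁻¹, but forming 2 extra pairs costs 2P = 35710 cm⁻¹, so E(LS) = -25780 + 35710 = 9930 cm⁻¹.
Thus E(LS) − E(HS) = 9930 cm⁻¹.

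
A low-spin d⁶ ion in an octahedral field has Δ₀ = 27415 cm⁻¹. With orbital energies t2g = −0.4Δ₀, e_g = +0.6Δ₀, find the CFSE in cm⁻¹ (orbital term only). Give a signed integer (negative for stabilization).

-65796

The d⁶ electrons fill as t2g^6 e_g^0.
The orbital stabilization is -2.4Δ₀ = -2.4 × 27415 = -65796 cm⁻¹.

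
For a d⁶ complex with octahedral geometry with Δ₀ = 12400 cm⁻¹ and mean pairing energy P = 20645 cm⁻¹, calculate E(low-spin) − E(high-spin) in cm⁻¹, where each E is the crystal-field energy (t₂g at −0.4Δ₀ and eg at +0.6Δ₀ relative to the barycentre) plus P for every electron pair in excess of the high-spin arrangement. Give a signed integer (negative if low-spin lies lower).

High-spin: t₂g⁴ eg², CFSE = -0.4Δ₀ = -4960 cm⁻¹.
For low-spin the configuration is t₂g⁶ eg⁰: orbital energy -2.4 × 12400 = -29760 cm⁻¹, and 2 additional pairs relative to high-spin add 41290 cm⁻¹, giving 11530 cm⁻¹.
E(LS) − E(HS) = 11530 − (-4960) = 16490 cm⁻¹.

16490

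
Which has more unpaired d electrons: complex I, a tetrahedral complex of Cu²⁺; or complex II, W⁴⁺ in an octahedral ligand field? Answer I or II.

II

I: Cu is in group 11, so Cu²⁺ is d⁹ (11 − 2 = 9); Tetrahedral fields are weak (Δₜ ≈ 4/9 Δₒ), so electrons fill high-spin; e^4 t2^5 → 1 unpaired.
II: W⁴⁺: group 6, so d-count = 6 − 4 = 2; t2g^2 e_g^0 → 2 unpaired.
So II has more unpaired electrons.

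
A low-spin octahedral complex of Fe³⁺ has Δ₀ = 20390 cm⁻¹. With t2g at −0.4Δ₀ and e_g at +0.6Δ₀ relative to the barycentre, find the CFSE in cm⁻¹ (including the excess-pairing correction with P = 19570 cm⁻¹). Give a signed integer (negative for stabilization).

Fe sits in group 8; removing 3 electrons leaves Fe³⁺ with 8 − 3 = 5 d electrons.
The d⁵ electrons fill as t2g^5 e_g^0.
CFSE(orbital) = 5×(-0.4Δ₀) + 0×(0.6Δ₀) = -2.0Δ₀; with Δ₀ = 20390 cm⁻¹ that is -40780 cm⁻¹.
Pairing penalty: 2 pairs vs 0 in the high-spin reference → 2 extra × P = 39140 cm⁻¹.
Net CFSE = -40780 + 39140 = -1640 cm⁻¹.

-1640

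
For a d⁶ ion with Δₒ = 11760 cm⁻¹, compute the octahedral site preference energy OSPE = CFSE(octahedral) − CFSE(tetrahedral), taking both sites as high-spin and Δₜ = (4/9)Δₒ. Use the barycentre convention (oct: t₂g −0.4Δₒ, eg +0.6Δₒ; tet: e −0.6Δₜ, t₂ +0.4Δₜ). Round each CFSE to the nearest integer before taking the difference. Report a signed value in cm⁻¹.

In an octahedral site d⁶ (HS) is t2g^4 e_g^2, giving CFSE(oct) = -0.4Δₒ = -4704 cm⁻¹.
Tetrahedral e^3 t2^3 gives -0.6Δₜ = -0.6 × (4/9) × 11760 = -3136 cm⁻¹.
OSPE = -4704 − (-3136) = -1568 cm⁻¹.

-1568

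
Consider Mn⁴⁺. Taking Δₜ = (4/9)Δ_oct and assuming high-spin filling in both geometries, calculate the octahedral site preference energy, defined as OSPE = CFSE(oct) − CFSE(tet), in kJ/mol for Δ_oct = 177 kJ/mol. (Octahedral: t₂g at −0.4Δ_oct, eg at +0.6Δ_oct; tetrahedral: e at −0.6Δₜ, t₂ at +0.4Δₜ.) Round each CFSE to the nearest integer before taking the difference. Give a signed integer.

-149

Mn⁴⁺: group 7, so d-count = 7 − 4 = 3.
Octahedral (high-spin): t₂g³ eg⁰, CFSE = 3(−0.4) + 0(+0.6) = -1.2Δ_oct = -1.2 × 177 = -212 kJ/mol.
Tetrahedral e² t₂¹ gives -0.8Δₜ = -0.8 × (4/9) × 177 = -63 kJ/mol.
OSPE = CFSE(oct) − CFSE(tet) = -212 − (-63) = -149 kJ/mol.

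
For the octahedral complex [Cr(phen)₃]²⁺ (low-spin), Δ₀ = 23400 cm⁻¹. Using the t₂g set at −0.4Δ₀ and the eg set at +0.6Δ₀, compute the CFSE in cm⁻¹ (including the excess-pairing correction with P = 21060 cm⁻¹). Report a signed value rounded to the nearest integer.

phen is neutral, so the +2 overall charge sits on Cr: oxidation state +2.
Cr is in group 6, so Cr²⁺ is d⁴ (6 − 2 = 4).
Configuration: t₂g⁴ eg⁰.
Orbital CFSE = 4(-0.4) + 0(0.6) = -1.6Δ₀ = -1.6 × 23400 = -37440 cm⁻¹.
High-spin d⁴ would be t₂g³ eg¹ with 0 pairs; low-spin has 1, so 1 excess pair costs +1P = +21060 cm⁻¹.
Combining: -37440 + 21060 = -16380 cm⁻¹.

-16380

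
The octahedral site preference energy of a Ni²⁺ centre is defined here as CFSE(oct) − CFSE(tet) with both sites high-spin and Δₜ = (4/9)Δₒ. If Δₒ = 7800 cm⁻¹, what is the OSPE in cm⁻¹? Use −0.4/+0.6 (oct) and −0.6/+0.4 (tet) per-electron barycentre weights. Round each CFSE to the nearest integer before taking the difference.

Group 10 minus oxidation state +2 gives a d⁸ configuration for Ni²⁺.
Octahedral high-spin t₂g⁶ eg²: CFSE = -1.2 × 7800 = -9360 cm⁻¹.
Tetrahedral e⁴ t₂⁴ gives -0.8Δₜ = -0.8 × (4/9) × 7800 = -2773 cm⁻¹.
OSPE = -9360 − (-2773) = -6587 cm⁻¹.

-6587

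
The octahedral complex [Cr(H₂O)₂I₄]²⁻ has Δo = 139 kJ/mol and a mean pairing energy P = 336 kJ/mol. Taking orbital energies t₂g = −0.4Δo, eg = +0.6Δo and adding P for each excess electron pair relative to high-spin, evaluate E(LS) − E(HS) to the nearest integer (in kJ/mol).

197

Ligand charges: 2×(+0) from H₂O and 4×(-1) from I⁻ sum to -4; with overall charge -2, Cr is +2.
Cr is in group 6, so Cr²⁺ is d⁴ (6 − 2 = 4).
In the high-spin limit (t₂g³ eg¹) the orbital term is -0.6Δo = -83 kJ/mol, with no excess pairing.
Low-spin: t₂g⁴ eg⁰, orbital CFSE = -1.6Δo = -222 kJ/mol; plus 1 excess pair × P = +336 kJ/mol; total 114 kJ/mol.
The difference is 114 − (-83) = 197 kJ/mol, so high-spin lies lower.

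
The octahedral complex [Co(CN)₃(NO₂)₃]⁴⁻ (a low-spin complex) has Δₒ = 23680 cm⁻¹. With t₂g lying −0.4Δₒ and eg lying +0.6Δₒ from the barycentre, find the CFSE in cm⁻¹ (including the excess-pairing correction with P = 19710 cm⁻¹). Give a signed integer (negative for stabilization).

Ligand charges: 3×(-1) from CN⁻ and 3×(-1) from NO₂⁻ sum to -6; with overall charge -4, Co is +2.
Co sits in group 9; removing 2 electrons leaves Co²⁺ with 9 − 2 = 7 d electrons.
Configuration: t₂g⁶ eg¹.
CFSE(orbital) = 6×(-0.4Δₒ) + 1×(0.6Δₒ) = -1.8Δₒ; with Δₒ = 23680 cm⁻¹ that is -42624 cm⁻¹.
Relative to high-spin t₂g⁵ eg² (2 paired), the low-spin configuration has 1 additional pair, contributing +1 × 19710 = +19710 cm⁻¹.
Net CFSE = -42624 + 19710 = -22914 cm⁻¹.

-22914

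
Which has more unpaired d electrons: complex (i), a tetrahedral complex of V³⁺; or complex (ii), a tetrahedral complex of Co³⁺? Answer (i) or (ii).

(ii)

(i): Group 5 minus oxidation state +3 gives a d² configuration for V³⁺; Tetrahedral splitting is small, so the complex is high-spin; e² t₂⁰ → 2 unpaired.
(ii): Co sits in group 9; removing 3 electrons leaves Co³⁺ with 9 − 3 = 6 d electrons; With tetrahedral geometry the complex is necessarily high-spin; e^3 t2^3 → 4 unpaired.
So (ii) has more unpaired electrons.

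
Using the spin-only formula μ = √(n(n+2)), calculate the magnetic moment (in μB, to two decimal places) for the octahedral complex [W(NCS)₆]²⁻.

2.83 μB

Each NCS⁻ contributes -1; 6 × (-1) = -6. With overall charge -2, W is in the +4 oxidation state.
W is in group 6, so W⁴⁺ is d² (6 − 4 = 2).
Configuration: t₂g² eg⁰ → 2 unpaired electrons.
μ(spin-only) = √[2(2+2)] = √8 ≈ 2.83 μB.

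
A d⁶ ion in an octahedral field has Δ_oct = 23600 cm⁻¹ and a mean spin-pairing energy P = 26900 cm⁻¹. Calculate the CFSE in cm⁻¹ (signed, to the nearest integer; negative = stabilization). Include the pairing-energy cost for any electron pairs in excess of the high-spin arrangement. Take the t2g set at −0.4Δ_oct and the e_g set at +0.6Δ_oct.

-9440

With Δ_oct < P the complex is high-spin.
Filling d⁶ accordingly: t2g^4 e_g^2.
Orbital CFSE = -0.4Δ_oct = -0.4 × 23600 = -9440 cm⁻¹.
High-spin has no excess pairs, so no pairing correction applies.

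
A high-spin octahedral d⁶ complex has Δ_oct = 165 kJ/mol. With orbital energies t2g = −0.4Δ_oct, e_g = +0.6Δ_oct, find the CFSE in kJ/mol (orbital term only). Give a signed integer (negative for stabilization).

Electron filling gives t2g^4 e_g^2.
CFSE(orbital) = 4×(-0.4Δ_oct) + 2×(0.6Δ_oct) = -0.4Δ_oct; with Δ_oct = 165 kJ/mol that is -66 kJ/mol.

-66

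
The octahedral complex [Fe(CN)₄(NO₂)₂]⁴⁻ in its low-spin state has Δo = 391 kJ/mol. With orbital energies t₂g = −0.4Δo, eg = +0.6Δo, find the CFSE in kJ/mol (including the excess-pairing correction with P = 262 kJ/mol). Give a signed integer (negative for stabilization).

-414

Ligand charges: 4×(-1) from CN⁻ and 2×(-1) from NO₂⁻ sum to -6; with overall charge -4, Fe is +2.
Group 8 minus oxidation state +2 gives a d⁶ configuration for Fe²⁺.
Configuration: t₂g⁶ eg⁰.
CFSE(orbital) = 6×(-0.4Δo) + 0×(0.6Δo) = -2.4Δo; with Δo = 391 kJ/mol that is -938 kJ/mol.
High-spin d⁶ would be t₂g⁴ eg² with 1 pair; low-spin has 3, so 2 excess pairs cost +2P = +524 kJ/mol.
Overall CFSE = -938 + 524 = -414 kJ/mol.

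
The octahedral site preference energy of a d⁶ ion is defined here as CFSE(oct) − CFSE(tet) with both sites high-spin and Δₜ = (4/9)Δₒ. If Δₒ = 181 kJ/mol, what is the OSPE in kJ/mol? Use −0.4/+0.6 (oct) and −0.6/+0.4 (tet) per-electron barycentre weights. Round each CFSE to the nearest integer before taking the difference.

Octahedral (high-spin): t₂g⁴ eg², CFSE = 4(−0.4) + 2(+0.6) = -0.4Δₒ = -0.4 × 181 = -72 kJ/mol.
Tetrahedral: e³ t₂³, CFSE = 3(−0.6) + 3(+0.4) = -0.6Δₜ = -0.6 × (4/9) × 181 = -48 kJ/mol.
OSPE = CFSE(oct) − CFSE(tet) = -72 − (-48) = -24 kJ/mol.

-24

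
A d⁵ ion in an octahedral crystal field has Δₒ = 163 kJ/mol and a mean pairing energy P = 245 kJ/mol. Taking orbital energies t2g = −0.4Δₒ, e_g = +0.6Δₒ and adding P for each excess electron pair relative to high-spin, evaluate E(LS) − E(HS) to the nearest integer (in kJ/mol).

164

In the high-spin limit (t2g^3 e_g^2) the orbital term is 0.0Δₒ = 0 kJ/mol, with no excess pairing.
Low-spin t2g^5 e_g^0 gives -2.0Δₒ = -326 kJ/mol, but forming 2 extra pairs costs 2P = 490 kJ/mol, so E(LS) = -326 + 490 = 164 kJ/mol.
The difference is 164 − (0) = 164 kJ/mol, so high-spin lies lower.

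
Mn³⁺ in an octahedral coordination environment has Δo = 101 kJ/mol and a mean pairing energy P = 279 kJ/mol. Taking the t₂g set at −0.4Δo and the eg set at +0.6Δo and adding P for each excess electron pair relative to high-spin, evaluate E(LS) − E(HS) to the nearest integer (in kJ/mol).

178

Mn is in group 7, so Mn³⁺ is d⁴ (7 − 3 = 4).
High-spin: t₂g³ eg¹, CFSE = -0.6Δo = -61 kJ/mol.
For low-spin the configuration is t₂g⁴ eg⁰: orbital energy -1.6 × 101 = -162 kJ/mol, and 1 additional pair relative to high-spin adds 279 kJ/mol, giving 117 kJ/mol.
The difference is 117 − (-61) = 178 kJ/mol, so high-spin lies lower.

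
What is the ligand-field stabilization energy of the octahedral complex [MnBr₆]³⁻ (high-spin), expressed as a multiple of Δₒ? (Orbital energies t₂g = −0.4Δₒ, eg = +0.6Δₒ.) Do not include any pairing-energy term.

-0.6 Δₒ

Each Br⁻ contributes -1; 6 × (-1) = -6. With overall charge -3, Mn is in the +3 oxidation state.
Mn is in group 7, so Mn³⁺ is d⁴ (7 − 3 = 4).
Configuration: t₂g³ eg¹.
CFSE = 3(-0.4Δₒ) + 1(0.6Δₒ) = -1.2Δₒ + 0.6Δₒ = -0.6Δₒ.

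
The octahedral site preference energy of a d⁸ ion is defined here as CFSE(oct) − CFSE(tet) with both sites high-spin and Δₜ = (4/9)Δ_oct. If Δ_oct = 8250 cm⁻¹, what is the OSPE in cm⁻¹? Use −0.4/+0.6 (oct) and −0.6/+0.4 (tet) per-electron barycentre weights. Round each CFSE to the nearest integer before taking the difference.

Octahedral high-spin t2g^6 e_g^2: CFSE = -1.2 × 8250 = -9900 cm⁻¹.
Tetrahedral e^4 t2^4 gives -0.8Δₜ = -0.8 × (4/9) × 8250 = -2933 cm⁻¹.
OSPE = CFSE(oct) − CFSE(tet) = -9900 − (-2933) = -6967 cm⁻¹.

-6967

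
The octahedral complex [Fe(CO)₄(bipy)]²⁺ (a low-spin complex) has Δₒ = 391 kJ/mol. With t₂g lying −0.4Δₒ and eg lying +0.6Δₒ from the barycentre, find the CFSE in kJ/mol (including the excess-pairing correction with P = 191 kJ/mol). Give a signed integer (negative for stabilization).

-556

Ligand charges: 4×(+0) from CO and 1×(+0) from bipy sum to +0; with overall charge +2, Fe is +2.
Fe²⁺: group 8, so d-count = 8 − 2 = 6.
The d⁶ electrons fill as t₂g⁶ eg⁰.
Orbital CFSE = 6(-0.4) + 0(0.6) = -2.4Δₒ = -2.4 × 391 = -938 kJ/mol.
Pairing penalty: 3 pairs vs 1 in the high-spin reference → 2 extra × P = 382 kJ/mol.
Net CFSE = -938 + 382 = -556 kJ/mol.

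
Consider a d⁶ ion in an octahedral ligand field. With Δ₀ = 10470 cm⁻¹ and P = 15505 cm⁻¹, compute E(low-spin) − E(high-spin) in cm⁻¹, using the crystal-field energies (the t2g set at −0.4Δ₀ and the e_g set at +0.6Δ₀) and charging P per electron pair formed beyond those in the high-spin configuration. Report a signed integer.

In the high-spin limit (t2g^4 e_g^2) the orbital term is -0.4Δ₀ = -4188 cm⁻¹, with no excess pairing.
Low-spin t2g^6 e_g^0 gives -2.4Δ₀ = -25128 cm⁻¹, but forming 2 extra pairs costs 2P = 31010 cm⁻¹, so E(LS) = -25128 + 31010 = 5882 cm⁻¹.
Thus E(LS) − E(HS) = 10070 cm⁻¹.

10070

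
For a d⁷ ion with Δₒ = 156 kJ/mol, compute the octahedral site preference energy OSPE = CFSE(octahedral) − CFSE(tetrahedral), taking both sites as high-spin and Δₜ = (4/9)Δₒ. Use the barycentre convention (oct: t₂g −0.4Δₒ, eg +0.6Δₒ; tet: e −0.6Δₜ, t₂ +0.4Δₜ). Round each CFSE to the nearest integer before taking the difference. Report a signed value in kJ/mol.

-42

In an octahedral site d⁷ (HS) is t₂g⁵ eg², giving CFSE(oct) = -0.8Δₒ = -125 kJ/mol.
Tetrahedral e⁴ t₂³ gives -1.2Δₜ = -1.2 × (4/9) × 156 = -83 kJ/mol.
Subtracting, OSPE = -125 − (-83) = -42 kJ/mol.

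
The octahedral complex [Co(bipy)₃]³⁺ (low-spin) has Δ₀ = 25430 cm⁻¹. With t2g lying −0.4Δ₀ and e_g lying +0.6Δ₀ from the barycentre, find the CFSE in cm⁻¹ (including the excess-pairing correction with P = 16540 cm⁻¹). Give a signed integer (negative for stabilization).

bipy is neutral, so the +3 overall charge sits on Co: oxidation state +3.
Co is in group 9, so Co³⁺ is d⁶ (9 − 3 = 6).
Electron filling gives t2g^6 e_g^0.
Orbital CFSE = 6(-0.4) + 0(0.6) = -2.4Δ₀ = -2.4 × 25430 = -61032 cm⁻¹.
Pairing penalty: 3 pairs vs 1 in the high-spin reference → 2 extra × P = 33080 cm⁻¹.
Combining: -61032 + 33080 = -27952 cm⁻¹.

-27952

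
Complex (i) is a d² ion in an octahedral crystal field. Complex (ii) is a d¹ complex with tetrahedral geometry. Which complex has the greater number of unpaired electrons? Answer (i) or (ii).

(i): t2g^2 e_g^0 → 2 unpaired.
(ii): With tetrahedral geometry the complex is necessarily high-spin; e¹ t₂⁰ → 1 unpaired.
So (i) has more unpaired electrons.

(i)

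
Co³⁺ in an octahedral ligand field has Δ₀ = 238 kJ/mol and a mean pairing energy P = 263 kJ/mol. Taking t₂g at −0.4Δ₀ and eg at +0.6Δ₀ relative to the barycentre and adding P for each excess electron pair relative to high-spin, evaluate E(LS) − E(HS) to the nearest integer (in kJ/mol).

Co is in group 9, so Co³⁺ is d⁶ (9 − 3 = 6).
In the high-spin limit (t₂g⁴ eg²) the orbital term is -0.4Δ₀ = -95 kJ/mol, with no excess pairing.
Low-spin: t₂g⁶ eg⁰, orbital CFSE = -2.4Δ₀ = -571 kJ/mol; plus 2 excess pairs × P = +526 kJ/mol; total -45 kJ/mol.
E(LS) − E(HS) = -45 − (-95) = 50 kJ/mol.

50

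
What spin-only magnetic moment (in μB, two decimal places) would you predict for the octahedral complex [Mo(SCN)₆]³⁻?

Each SCN⁻ contributes -1; 6 × (-1) = -6. With overall charge -3, Mo is in the +3 oxidation state.
Mo³⁺: group 6, so d-count = 6 − 3 = 3.
Configuration: t₂g³ eg⁰ → 3 unpaired electrons.
μ(spin-only) = √[3(3+2)] = √15 ≈ 3.87 μB.

3.87 μB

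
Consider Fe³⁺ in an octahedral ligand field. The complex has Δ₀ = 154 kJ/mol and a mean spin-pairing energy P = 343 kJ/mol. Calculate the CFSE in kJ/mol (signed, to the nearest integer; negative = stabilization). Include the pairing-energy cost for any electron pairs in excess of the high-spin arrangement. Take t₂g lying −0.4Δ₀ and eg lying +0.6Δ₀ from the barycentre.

Fe³⁺: group 8, so d-count = 8 − 3 = 5.
Since Δ₀ = 154 kJ/mol < P = 343 kJ/mol, the complex adopts the high-spin configuration.
Filling d⁵ accordingly: t₂g³ eg².
Orbital CFSE = 0.0Δ₀ = 0.0 × 154 = 0 kJ/mol.
High-spin has no excess pairs, so no pairing correction applies.

0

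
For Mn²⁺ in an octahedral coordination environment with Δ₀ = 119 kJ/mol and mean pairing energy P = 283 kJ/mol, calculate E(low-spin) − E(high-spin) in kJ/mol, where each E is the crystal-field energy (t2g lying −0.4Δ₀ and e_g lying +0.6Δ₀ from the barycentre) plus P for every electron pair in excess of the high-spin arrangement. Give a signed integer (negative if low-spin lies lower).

328

Mn sits in group 7; removing 2 electrons leaves Mn²⁺ with 7 − 2 = 5 d electrons.
High-spin d⁵ fills as t2g^3 e_g^2 with CFSE 3(−0.4) + 2(+0.6) = 0.0Δ₀ = 0 kJ/mol.
Low-spin t2g^5 e_g^0 gives -2.0Δ₀ = -238 kJ/mol, but forming 2 extra pairs costs 2P = 566 kJ/mol, so E(LS) = -238 + 566 = 328 kJ/mol.
E(LS) − E(HS) = 328 − (0) = 328 kJ/mol.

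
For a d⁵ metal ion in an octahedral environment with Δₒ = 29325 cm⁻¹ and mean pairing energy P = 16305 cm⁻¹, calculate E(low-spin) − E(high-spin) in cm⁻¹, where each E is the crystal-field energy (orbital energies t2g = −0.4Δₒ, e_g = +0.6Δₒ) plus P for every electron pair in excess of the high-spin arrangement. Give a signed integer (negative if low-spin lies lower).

In the high-spin limit (t2g^3 e_g^2) the orbital term is 0.0Δₒ = 0 cm⁻¹, with no excess pairing.
For low-spin the configuration is t2g^5 e_g^0: orbital energy -2.0 × 29325 = -58650 cm⁻¹, and 2 additional pairs relative to high-spin add 32610 cm⁻¹, giving -26040 cm⁻¹.
The difference is -26040 − (0) = -26040 cm⁻¹, so low-spin lies lower.

-26040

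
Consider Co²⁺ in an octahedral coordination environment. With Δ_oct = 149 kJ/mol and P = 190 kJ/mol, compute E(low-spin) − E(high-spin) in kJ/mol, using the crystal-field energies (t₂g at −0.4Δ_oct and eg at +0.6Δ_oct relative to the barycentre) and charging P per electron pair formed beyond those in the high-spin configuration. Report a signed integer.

Co sits in group 9; removing 2 electrons leaves Co²⁺ with 9 − 2 = 7 d electrons.
High-spin: t₂g⁵ eg², CFSE = -0.8Δ_oct = -119 kJ/mol.
Low-spin: t₂g⁶ eg¹, orbital CFSE = -1.8Δ_oct = -268 kJ/mol; plus 1 excess pair × P = +190 kJ/mol; total -78 kJ/mol.
The difference is -78 − (-119) = 41 kJ/mol, so high-spin lies lower.

41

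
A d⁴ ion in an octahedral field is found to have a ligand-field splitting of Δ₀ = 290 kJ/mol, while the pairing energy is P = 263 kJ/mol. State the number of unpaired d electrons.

Δ₀ > P, so pairing is preferred: the ground state is low-spin.
That gives t₂g⁴ eg⁰.
Unpaired electrons: 2.

2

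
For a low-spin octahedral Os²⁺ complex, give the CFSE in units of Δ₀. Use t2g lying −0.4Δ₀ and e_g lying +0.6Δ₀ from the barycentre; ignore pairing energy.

Os²⁺: group 8, so d-count = 8 − 2 = 6.
Configuration: t2g^6 e_g^0.
CFSE = 6(-0.4Δ₀) + 0(0.6Δ₀) = -2.4Δ₀ + 0.0Δ₀ = -2.4Δ₀.

-2.4 Δ₀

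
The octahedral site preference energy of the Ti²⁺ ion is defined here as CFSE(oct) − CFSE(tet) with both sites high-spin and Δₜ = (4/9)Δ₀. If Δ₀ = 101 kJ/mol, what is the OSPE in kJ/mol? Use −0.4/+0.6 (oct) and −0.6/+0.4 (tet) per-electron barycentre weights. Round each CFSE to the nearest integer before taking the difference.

Ti is in group 4, so Ti²⁺ is d² (4 − 2 = 2).
In an octahedral site d² (HS) is t₂g² eg⁰, giving CFSE(oct) = -0.8Δ₀ = -81 kJ/mol.
Tetrahedral e² t₂⁰ gives -1.2Δₜ = -1.2 × (4/9) × 101 = -54 kJ/mol.
Subtracting, OSPE = -81 − (-54) = -27 kJ/mol.

-27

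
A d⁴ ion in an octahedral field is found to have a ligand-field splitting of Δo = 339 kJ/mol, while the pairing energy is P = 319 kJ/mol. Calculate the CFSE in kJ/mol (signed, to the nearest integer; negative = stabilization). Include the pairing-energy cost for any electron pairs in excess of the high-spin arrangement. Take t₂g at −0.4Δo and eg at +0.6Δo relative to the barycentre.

Δo > P, so pairing is preferred: the ground state is low-spin.
Filling d⁴ accordingly: t₂g⁴ eg⁰.
Orbital CFSE = -1.6Δo = -1.6 × 339 = -542 kJ/mol.
Excess pairs vs high-spin: 1 − 0 = 1; pairing cost = +319 kJ/mol.
Net CFSE = -542 + 319 = -223 kJ/mol.

-223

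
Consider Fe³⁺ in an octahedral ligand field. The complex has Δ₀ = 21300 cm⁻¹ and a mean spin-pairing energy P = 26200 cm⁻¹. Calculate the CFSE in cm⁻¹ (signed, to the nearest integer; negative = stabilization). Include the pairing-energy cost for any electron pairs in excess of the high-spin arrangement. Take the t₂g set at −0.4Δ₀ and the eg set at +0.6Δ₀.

Fe sits in group 8; removing 3 electrons leaves Fe³⁺ with 8 − 3 = 5 d electrons.
Since Δ₀ = 21300 cm⁻¹ < P = 26200 cm⁻¹, the complex adopts the high-spin configuration.
That gives t₂g³ eg².
Orbital CFSE = 0.0Δ₀ = 0.0 × 21300 = 0 cm⁻¹.
High-spin has no excess pairs, so no pairing correction applies.

0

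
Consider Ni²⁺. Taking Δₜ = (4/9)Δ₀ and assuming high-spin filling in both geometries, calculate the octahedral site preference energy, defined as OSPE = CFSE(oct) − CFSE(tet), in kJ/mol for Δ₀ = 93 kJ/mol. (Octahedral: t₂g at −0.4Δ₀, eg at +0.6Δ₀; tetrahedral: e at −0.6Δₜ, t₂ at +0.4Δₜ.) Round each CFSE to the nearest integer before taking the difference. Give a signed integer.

Ni is in group 10, so Ni²⁺ is d⁸ (10 − 2 = 8).
In an octahedral site d⁸ (HS) is t2g^6 e_g^2, giving CFSE(oct) = -1.2Δ₀ = -112 kJ/mol.
Tetrahedral e^4 t2^4 gives -0.8Δₜ = -0.8 × (4/9) × 93 = -33 kJ/mol.
OSPE = CFSE(oct) − CFSE(tet) = -112 − (-33) = -79 kJ/mol.

-79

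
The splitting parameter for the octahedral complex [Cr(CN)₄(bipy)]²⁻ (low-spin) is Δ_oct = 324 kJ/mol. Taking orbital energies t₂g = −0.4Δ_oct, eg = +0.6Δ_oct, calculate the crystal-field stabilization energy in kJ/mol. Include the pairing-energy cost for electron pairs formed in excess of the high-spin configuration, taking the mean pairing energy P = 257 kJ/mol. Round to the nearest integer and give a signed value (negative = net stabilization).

Ligand charges: 4×(-1) from CN⁻ and 1×(+0) from bipy sum to -4; with overall charge -2, Cr is +2.
Group 6 minus oxidation state +2 gives a d⁴ configuration for Cr²⁺.
Electron filling gives t₂g⁴ eg⁰.
Orbital CFSE = 4(-0.4) + 0(0.6) = -1.6Δ_oct = -1.6 × 324 = -518 kJ/mol.
Pairing penalty: 1 pair vs 0 in the high-spin reference → 1 extra × P = 257 kJ/mol.
Overall CFSE = -518 + 257 = -261 kJ/mol.

-261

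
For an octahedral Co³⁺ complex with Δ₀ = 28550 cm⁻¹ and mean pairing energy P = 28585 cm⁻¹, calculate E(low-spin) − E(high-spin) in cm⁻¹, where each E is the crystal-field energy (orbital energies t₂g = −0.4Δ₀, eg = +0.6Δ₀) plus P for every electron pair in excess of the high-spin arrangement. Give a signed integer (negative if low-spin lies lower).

70

Group 9 minus oxidation state +3 gives a d⁶ configuration for Co³⁺.
In the high-spin limit (t₂g⁴ eg²) the orbital term is -0.4Δ₀ = -11420 cm⁻¹, with no excess pairing.
For low-spin the configuration is t₂g⁶ eg⁰: orbital energy -2.4 × 28550 = -68520 cm⁻¹, and 2 additional pairs relative to high-spin add 57170 cm⁻¹, giving -11350 cm⁻¹.
The difference is -11350 − (-11420) = 70 cm⁻¹, so high-spin lies lower.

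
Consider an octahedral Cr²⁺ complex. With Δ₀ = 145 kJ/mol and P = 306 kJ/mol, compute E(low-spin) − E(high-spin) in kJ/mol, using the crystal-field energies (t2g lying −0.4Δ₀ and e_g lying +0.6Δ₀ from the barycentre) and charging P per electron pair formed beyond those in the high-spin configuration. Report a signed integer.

Cr is in group 6, so Cr²⁺ is d⁴ (6 − 2 = 4).
In the high-spin limit (t2g^3 e_g^1) the orbital term is -0.6Δ₀ = -87 kJ/mol, with no excess pairing.
Low-spin t2g^4 e_g^0 gives -1.6Δ₀ = -232 kJ/mol, but forming 1 extra pair costs 1P = 306 kJ/mol, so E(LS) = -232 + 306 = 74 kJ/mol.
E(LS) − E(HS) = 74 − (-87) = 161 kJ/mol.

161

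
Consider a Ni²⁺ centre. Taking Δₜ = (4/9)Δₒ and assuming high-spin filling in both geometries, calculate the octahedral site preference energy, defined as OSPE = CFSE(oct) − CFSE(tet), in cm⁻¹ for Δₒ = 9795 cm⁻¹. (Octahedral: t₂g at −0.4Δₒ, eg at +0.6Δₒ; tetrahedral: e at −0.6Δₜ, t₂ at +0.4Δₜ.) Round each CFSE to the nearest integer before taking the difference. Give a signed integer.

Ni sits in group 10; removing 2 electrons leaves Ni²⁺ with 10 − 2 = 8 d electrons.
Octahedral high-spin t2g^6 e_g^2: CFSE = -1.2 × 9795 = -11754 cm⁻¹.
In a tetrahedral site the filling is e^4 t2^4: CFSE(tet) = -0.8Δₜ = -0.8 × (4/9)(9795) = -3483 cm⁻¹.
Subtracting, OSPE = -11754 − (-3483) = -8271 cm⁻¹.

-8271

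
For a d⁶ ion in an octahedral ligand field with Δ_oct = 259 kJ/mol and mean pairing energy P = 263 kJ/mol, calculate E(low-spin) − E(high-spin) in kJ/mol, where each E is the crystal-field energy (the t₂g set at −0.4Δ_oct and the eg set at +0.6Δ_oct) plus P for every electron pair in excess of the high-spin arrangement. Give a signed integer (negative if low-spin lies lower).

8

High-spin d⁶ fills as t₂g⁴ eg² with CFSE 4(−0.4) + 2(+0.6) = -0.4Δ_oct = -104 kJ/mol.
For low-spin the configuration is t₂g⁶ eg⁰: orbital energy -2.4 × 259 = -622 kJ/mol, and 2 additional pairs relative to high-spin add 526 kJ/mol, giving -96 kJ/mol.
E(LS) − E(HS) = -96 − (-104) = 8 kJ/mol.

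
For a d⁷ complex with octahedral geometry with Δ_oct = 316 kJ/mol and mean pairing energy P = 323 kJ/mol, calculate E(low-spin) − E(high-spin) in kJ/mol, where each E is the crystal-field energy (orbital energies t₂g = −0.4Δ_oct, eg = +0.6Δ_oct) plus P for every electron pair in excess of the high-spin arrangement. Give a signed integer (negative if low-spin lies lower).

In the high-spin limit (t₂g⁵ eg²) the orbital term is -0.8Δ_oct = -253 kJ/mol, with no excess pairing.
Low-spin t₂g⁶ eg¹ gives -1.8Δ_oct = -569 kJ/mol, but forming 1 extra pair costs 1P = 323 kJ/mol, so E(LS) = -569 + 323 = -246 kJ/mol.
Thus E(LS) − E(HS) = 7 kJ/mol.

7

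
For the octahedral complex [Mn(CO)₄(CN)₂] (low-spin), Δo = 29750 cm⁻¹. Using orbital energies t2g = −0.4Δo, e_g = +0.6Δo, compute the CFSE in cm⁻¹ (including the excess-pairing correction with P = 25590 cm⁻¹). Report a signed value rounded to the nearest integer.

-8320

Ligand charges: 4×(+0) from CO and 2×(-1) from CN⁻ sum to -2; with overall charge +0, Mn is +2.
Group 7 minus oxidation state +2 gives a d⁵ configuration for Mn²⁺.
The d⁵ electrons fill as t2g^5 e_g^0.
CFSE(orbital) = 5×(-0.4Δo) + 0×(0.6Δo) = -2.0Δo; with Δo = 29750 cm⁻¹ that is -59500 cm⁻¹.
Relative to high-spin t2g^3 e_g^2 (0 paired), the low-spin configuration has 2 additional pairs, contributing +2 × 25590 = +51180 cm⁻¹.
Net CFSE = -59500 + 51180 = -8320 cm⁻¹.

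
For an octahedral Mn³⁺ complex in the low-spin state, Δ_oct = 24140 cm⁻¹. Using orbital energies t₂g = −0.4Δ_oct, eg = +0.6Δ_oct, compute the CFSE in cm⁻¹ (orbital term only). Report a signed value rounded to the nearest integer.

-38624

Mn is in group 7, so Mn³⁺ is d⁴ (7 − 3 = 4).
Electron filling gives t₂g⁴ eg⁰.
The orbital stabilization is -1.6Δ_oct = -1.6 × 24140 = -38624 cm⁻¹.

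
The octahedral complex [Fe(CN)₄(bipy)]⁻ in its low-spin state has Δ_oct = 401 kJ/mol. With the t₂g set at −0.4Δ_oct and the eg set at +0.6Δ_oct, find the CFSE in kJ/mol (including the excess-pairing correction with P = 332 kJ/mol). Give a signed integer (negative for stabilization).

Ligand charges: 4×(-1) from CN⁻ and 1×(+0) from bipy sum to -4; with overall charge -1, Fe is +3.
Fe³⁺: group 8, so d-count = 8 − 3 = 5.
Electron filling gives t₂g⁵ eg⁰.
Orbital CFSE = 5(-0.4) + 0(0.6) = -2.0Δ_oct = -2.0 × 401 = -802 kJ/mol.
Pairing penalty: 2 pairs vs 0 in the high-spin reference → 2 extra × P = 664 kJ/mol.
Combining: -802 + 664 = -138 kJ/mol.

-138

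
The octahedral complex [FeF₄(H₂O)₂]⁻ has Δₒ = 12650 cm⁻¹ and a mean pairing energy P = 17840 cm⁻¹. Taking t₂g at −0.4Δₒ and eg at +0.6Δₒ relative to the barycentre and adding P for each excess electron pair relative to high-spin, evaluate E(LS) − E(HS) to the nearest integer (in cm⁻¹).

Ligand charges: 4×(-1) from F⁻ and 2×(+0) from H₂O sum to -4; with overall charge -1, Fe is +3.
Group 8 minus oxidation state +3 gives a d⁵ configuration for Fe³⁺.
In the high-spin limit (t₂g³ eg²) the orbital term is 0.0Δₒ = 0 cm⁻¹, with no excess pairing.
Low-spin t₂g⁵ eg⁰ gives -2.0Δₒ = -25300 cm⁻¹, but forming 2 extra pairs costs 2P = 35680 cm⁻¹, so E(LS) = -25300 + 35680 = 10380 cm⁻¹.
Thus E(LS) − E(HS) = 10380 cm⁻¹.

10380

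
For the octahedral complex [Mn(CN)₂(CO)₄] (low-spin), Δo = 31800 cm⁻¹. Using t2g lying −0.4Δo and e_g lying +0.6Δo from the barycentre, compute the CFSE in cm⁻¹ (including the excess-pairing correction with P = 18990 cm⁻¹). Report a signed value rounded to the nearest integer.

-25620

Ligand charges: 2×(-1) from CN⁻ and 4×(+0) from CO sum to -2; with overall charge +0, Mn is +2.
Mn sits in group 7; removing 2 electrons leaves Mn²⁺ with 7 − 2 = 5 d electrons.
Configuration: t2g^5 e_g^0.
Orbital CFSE = 5(-0.4) + 0(0.6) = -2.0Δo = -2.0 × 31800 = -63600 cm⁻¹.
Pairing penalty: 2 pairs vs 0 in the high-spin reference → 2 extra × P = 37980 cm⁻¹.
Overall CFSE = -63600 + 37980 = -25620 cm⁻¹.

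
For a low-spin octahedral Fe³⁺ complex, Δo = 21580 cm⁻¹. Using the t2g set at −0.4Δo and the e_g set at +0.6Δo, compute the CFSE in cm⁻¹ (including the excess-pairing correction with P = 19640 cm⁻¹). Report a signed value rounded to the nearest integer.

-3880

Fe is in group 8, so Fe³⁺ is d⁵ (8 − 3 = 5).
Configuration: t2g^5 e_g^0.
Orbital CFSE = 5(-0.4) + 0(0.6) = -2.0Δo = -2.0 × 21580 = -43160 cm⁻¹.
Pairing penalty: 2 pairs vs 0 in the high-spin reference → 2 extra × P = 39280 cm⁻¹.
Combining: -43160 + 39280 = -3880 cm⁻¹.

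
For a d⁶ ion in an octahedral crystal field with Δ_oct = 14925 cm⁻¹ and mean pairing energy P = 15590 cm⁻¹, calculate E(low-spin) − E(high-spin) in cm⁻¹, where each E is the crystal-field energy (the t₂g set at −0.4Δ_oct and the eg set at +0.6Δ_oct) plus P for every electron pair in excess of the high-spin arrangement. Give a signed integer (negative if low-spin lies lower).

1330

High-spin: t₂g⁴ eg², CFSE = -0.4Δ_oct = -5970 cm⁻¹.
For low-spin the configuration is t₂g⁶ eg⁰: orbital energy -2.4 × 14925 = -35820 cm⁻¹, and 2 additional pairs relative to high-spin add 31180 cm⁻¹, giving -4640 cm⁻¹.
The difference is -4640 − (-5970) = 1330 cm⁻¹, so high-spin lies lower.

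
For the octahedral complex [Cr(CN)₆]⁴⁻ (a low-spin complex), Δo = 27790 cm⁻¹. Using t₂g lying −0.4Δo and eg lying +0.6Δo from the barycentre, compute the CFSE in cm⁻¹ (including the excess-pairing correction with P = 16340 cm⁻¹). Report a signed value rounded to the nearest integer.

-28124

Each CN⁻ contributes -1; 6 × (-1) = -6. With overall charge -4, Cr is in the +2 oxidation state.
Group 6 minus oxidation state +2 gives a d⁴ configuration for Cr²⁺.
The d⁴ electrons fill as t₂g⁴ eg⁰.
CFSE(orbital) = 4×(-0.4Δo) + 0×(0.6Δo) = -1.6Δo; with Δo = 27790 cm⁻¹ that is -44464 cm⁻¹.
High-spin d⁴ would be t₂g³ eg¹ with 0 pairs; low-spin has 1, so 1 excess pair costs +1P = +16340 cm⁻¹.
Net CFSE = -44464 + 16340 = -28124 cm⁻¹.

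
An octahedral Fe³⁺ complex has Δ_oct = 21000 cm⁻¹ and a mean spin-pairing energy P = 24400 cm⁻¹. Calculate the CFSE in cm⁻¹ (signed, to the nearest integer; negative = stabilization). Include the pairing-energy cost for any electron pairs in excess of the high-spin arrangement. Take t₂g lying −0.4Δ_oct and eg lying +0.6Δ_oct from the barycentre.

0

Fe sits in group 8; removing 3 electrons leaves Fe³⁺ with 8 − 3 = 5 d electrons.
Here Δ_oct < P (21000 < 24400), so the high-spin state is favoured.
That gives t₂g³ eg².
Orbital CFSE = 0.0Δ_oct = 0.0 × 21000 = 0 cm⁻¹.
High-spin has no excess pairs, so no pairing correction applies.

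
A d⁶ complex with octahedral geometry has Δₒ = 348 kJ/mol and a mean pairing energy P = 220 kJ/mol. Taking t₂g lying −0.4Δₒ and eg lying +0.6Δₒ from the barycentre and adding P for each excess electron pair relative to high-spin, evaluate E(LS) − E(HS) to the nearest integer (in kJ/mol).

-256

High-spin: t₂g⁴ eg², CFSE = -0.4Δₒ = -139 kJ/mol.
Low-spin t₂g⁶ eg⁰ gives -2.4Δₒ = -835 kJ/mol, but forming 2 extra pairs costs 2P = 440 kJ/mol, so E(LS) = -835 + 440 = -395 kJ/mol.
E(LS) − E(HS) = -395 − (-139) = -256 kJ/mol.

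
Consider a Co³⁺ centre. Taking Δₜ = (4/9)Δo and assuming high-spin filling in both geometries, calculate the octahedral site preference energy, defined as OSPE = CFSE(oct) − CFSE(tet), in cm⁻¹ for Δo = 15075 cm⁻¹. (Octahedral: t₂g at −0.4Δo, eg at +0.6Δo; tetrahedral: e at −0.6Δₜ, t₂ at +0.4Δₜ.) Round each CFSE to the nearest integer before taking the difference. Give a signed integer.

Co³⁺: group 9, so d-count = 9 − 3 = 6.
Octahedral (high-spin): t₂g⁴ eg², CFSE = 4(−0.4) + 2(+0.6) = -0.4Δo = -0.4 × 15075 = -6030 cm⁻¹.
Tetrahedral: e³ t₂³, CFSE = 3(−0.6) + 3(+0.4) = -0.6Δₜ = -0.6 × (4/9) × 15075 = -4020 cm⁻¹.
Subtracting, OSPE = -6030 − (-4020) = -2010 cm⁻¹.

-2010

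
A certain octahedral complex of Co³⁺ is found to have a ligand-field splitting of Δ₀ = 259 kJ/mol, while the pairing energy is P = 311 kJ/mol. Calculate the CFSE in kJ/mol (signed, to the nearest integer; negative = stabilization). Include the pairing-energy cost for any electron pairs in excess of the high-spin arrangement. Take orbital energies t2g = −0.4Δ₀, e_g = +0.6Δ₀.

Co³⁺: group 9, so d-count = 9 − 3 = 6.
With Δ₀ < P the complex is high-spin.
Filling d⁶ accordingly: t2g^4 e_g^2.
Orbital CFSE = -0.4Δ₀ = -0.4 × 259 = -104 kJ/mol.
High-spin has no excess pairs, so no pairing correction applies.

-104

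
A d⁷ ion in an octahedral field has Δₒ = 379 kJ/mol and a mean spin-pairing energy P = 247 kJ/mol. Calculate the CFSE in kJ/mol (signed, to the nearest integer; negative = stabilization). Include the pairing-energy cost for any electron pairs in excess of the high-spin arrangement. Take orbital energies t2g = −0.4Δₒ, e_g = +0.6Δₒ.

-435

Δₒ > P, so pairing is preferred: the ground state is low-spin.
Configuration: t2g^6 e_g^1.
Orbital CFSE = -1.8Δₒ = -1.8 × 379 = -682 kJ/mol.
Excess pairs vs high-spin: 3 − 2 = 1; pairing cost = +247 kJ/mol.
Net CFSE = -682 + 247 = -435 kJ/mol.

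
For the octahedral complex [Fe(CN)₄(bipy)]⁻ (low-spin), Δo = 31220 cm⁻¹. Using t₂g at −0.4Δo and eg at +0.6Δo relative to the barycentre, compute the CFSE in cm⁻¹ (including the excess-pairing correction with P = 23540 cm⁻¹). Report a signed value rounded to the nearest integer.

Ligand charges: 4×(-1) from CN⁻ and 1×(+0) from bipy sum to -4; with overall charge -1, Fe is +3.
Fe³⁺: group 8, so d-count = 8 − 3 = 5.
Configuration: t₂g⁵ eg⁰.
Orbital CFSE = 5(-0.4) + 0(0.6) = -2.0Δo = -2.0 × 31220 = -62440 cm⁻¹.
Pairing penalty: 2 pairs vs 0 in the high-spin reference → 2 extra × P = 47080 cm⁻¹.
Overall CFSE = -62440 + 47080 = -15360 cm⁻¹.

-15360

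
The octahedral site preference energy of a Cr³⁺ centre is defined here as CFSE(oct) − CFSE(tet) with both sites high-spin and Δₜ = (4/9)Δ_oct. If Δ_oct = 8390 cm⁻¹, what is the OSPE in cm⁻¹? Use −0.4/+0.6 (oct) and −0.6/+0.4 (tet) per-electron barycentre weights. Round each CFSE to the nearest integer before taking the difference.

Cr sits in group 6; removing 3 electrons leaves Cr³⁺ with 6 − 3 = 3 d electrons.
Octahedral high-spin t2g^3 e_g^0: CFSE = -1.2 × 8390 = -10068 cm⁻¹.
Tetrahedral e^2 t2^1 gives -0.8Δₜ = -0.8 × (4/9) × 8390 = -2983 cm⁻¹.
OSPE = -10068 − (-2983) = -7085 cm⁻¹.

-7085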